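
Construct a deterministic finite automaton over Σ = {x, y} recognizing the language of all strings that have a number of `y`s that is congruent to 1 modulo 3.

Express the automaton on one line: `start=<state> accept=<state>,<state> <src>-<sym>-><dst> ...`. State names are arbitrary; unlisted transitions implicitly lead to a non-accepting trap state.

The only thing that matters is how many `y`s have appeared, reduced mod 3. Use one state per residue: A for 0, …, C for 2. Reading `y` moves to the next residue; anything else stays put. B is accepting.
3 states suffice.
       x  y 
>  A   A  B 
 * B   B  C 
   C   C  A 
(> = start, * = accepting)

start=A accept=B A-x->A A-y->B B-x->B B-y->C C-x->C C-y->A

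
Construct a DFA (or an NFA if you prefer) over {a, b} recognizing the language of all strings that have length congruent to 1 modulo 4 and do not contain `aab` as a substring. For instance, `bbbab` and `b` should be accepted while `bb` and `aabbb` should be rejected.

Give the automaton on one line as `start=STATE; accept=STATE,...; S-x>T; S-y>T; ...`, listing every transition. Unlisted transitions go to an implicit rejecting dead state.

Build one automaton per condition and run them in lockstep. The first has 4 states tracking the input length modulo 4; the second has 4 states tracking partial matches of the forbidden pattern `aab`. A product state is a pair (one from each), accepting exactly when both do. Minimizing collapses redundant product states.
With 13 states:
          a    b  
>  q0     q1   q2 
 * q1     q3   q4 
 * q2     q5   q4 
   q3     q6   q7 
   q4     q8   q9 
   q5     q6   q9 
   q6    q10   q7 
   q7     q7   q7 
   q8    q10   q0 
   q9    q11   q0 
   q10   q12   q7 
   q11   q12   q2 
 * q12    q3   q7 
(> = start, * = accepting)

start=q0; accept=q1,q2,q12; q0-a>q1; q0-b>q2; q1-a>q3; q1-b>q4; q2-a>q5; q2-b>q4; q3-a>q6; q3-b>q7; q4-a>q8; q4-b>q9; q5-a>q6; q5-b>q9; q6-a>q10; q6-b>q7; q7-a>q7; q7-b>q7; q8-a>q10; q8-b>q0; q9-a>q11; q9-b>q0; q10-a>q12; q10-b>q7; q11-a>q12; q11-b>q2; q12-a>q3; q12-b>q7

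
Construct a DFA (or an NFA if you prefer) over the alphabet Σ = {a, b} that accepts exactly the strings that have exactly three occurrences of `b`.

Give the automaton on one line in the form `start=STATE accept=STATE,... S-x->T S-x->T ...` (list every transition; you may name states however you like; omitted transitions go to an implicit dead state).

Count `b`s, saturating at 4: states s0 through s3 mean 0 through 3 `b`s seen; s4 means more than 3. Each `b` increments (capped at s4); other symbols loop. Accept from {s3}.
A 5-state machine:
        a   b  
>  s0   s0  s1 
   s1   s1  s2 
   s2   s2  s3 
 * s3   s3  s4 
   s4   s4  s4 
(> = start, * = accepting)

start=s0 accept=s3 s0-a->s0 s0-b->s1 s1-a->s1 s1-b->s2 s2-a->s2 s2-b->s3 s3-a->s3 s3-b->s4 s4-a->s4 s4-b->s4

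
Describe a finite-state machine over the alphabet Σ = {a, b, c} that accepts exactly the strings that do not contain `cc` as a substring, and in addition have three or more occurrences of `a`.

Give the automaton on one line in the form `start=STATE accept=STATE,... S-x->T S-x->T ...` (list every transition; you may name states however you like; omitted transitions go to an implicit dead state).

Run two small machines in parallel and take their product. The first has 3 states tracking partial matches of the forbidden pattern `cc`; the second has 5 states tracking the count of `a`s, saturating at 4. A product state is a pair (one from each), accepting exactly when both do.
With 15 states:
          a    b    c  
>  S0     S1   S0   S2 
   S1     S3   S1   S4 
   S2     S1   S0   S5 
   S3     S6   S3   S7 
   S4     S3   S1   S8 
   S5     S8   S5   S5 
 * S6     S9   S6  S10 
   S7     S6   S3  S11 
   S8    S11   S8   S8 
 * S9     S9   S9  S12 
 * S10    S9   S6  S13 
   S11   S13  S11  S11 
 * S12    S9   S9  S14 
   S13   S14  S13  S13 
   S14   S14  S14  S14 
(> = start, * = accepting)

start=S0 accept=S6,S9,S10,S12 S0-a->S1 S0-b->S0 S0-c->S2 S1-a->S3 S1-b->S1 S1-c->S4 S2-a->S1 S2-b->S0 S2-c->S5 S3-a->S6 S3-b->S3 S3-c->S7 S4-a->S3 S4-b->S1 S4-c->S8 S5-a->S8 S5-b->S5 S5-c->S5 S6-a->S9 S6-b->S6 S6-c->S10 S7-a->S6 S7-b->S3 S7-c->S11 S8-a->S11 S8-b->S8 S8-c->S8 S9-a->S9 S9-b->S9 S9-c->S12 S10-a->S9 S10-b->S6 S10-c->S13 S11-a->S13 S11-b->S11 S11-c->S11 S12-a->S9 S12-b->S9 S12-c->S14 S13-a->S14 S13-b->S13 S13-c->S13 S14-a->S14 S14-b->S14 S14-c->S14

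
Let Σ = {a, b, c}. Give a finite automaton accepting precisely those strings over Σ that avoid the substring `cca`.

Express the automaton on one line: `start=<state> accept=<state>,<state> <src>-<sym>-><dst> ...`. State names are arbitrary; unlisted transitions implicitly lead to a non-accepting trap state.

start=s0 accept=s0,s1,s2 s0-a->s0 s0-b->s0 s0-c->s1 s1-a->s0 s1-b->s0 s1-c->s2 s2-a->s3 s2-b->s0 s2-c->s2 s3-a->s3 s3-b->s3 s3-c->s3

Track partial matches of the forbidden pattern `cca`. State s3 is a dead state reached once `cca` has occurred; every other state accepts. s0 means no part of `cca` is currently matched.
        a   b   c  
>* s0   s0  s0  s1 
 * s1   s0  s0  s2 
 * s2   s3  s0  s2 
   s3   s3  s3  s3 
(> = start, * = accepting)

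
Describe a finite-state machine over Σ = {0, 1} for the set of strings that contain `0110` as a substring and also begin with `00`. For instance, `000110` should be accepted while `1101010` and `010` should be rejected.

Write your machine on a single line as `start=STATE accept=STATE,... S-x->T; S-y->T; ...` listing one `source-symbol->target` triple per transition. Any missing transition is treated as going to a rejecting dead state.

start=q0; accept=q6; q0-0->q1; q0-1->q2; q1-0->q3; q1-1->q2; q2-0->q2; q2-1->q2; q3-0->q3; q3-1->q4; q4-0->q3; q4-1->q5; q5-0->q6; q5-1->q7; q6-0->q6; q6-1->q6; q7-0->q3; q7-1->q7

Build one automaton per condition and run them in lockstep. The first has 5 states tracking whether and how much of `0110` has been seen; the second has 4 states tracking whether the input so far still matches the prefix `00`. A product state is a pair (one from each), accepting exactly when both do. Equivalent product states are then merged.
An 8-state machine:
        0   1  
>  q0   q1  q2 
   q1   q3  q2 
   q2   q2  q2 
   q3   q3  q4 
   q4   q3  q5 
   q5   q6  q7 
 * q6   q6  q6 
   q7   q3  q7 
(> = start, * = accepting)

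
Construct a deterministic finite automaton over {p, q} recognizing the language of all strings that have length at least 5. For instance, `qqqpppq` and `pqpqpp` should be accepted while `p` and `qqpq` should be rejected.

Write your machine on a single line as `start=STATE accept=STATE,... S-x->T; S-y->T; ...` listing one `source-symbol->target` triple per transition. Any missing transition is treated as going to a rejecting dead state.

We only need to distinguish lengths 0, 1, …, 5, and '>5'. Chain s0 → s1 → s2 → s3 → s4 → s5 → s6 on every symbol, with s6 looping. Accepting states: {s5, s6}.
With 7 states:
        p   q  
>  s0   s1  s1 
   s1   s2  s2 
   s2   s3  s3 
   s3   s4  s4 
   s4   s5  s5 
 * s5   s6  s6 
 * s6   s6  s6 
(> = start, * = accepting)

start=s0; accept=s5,s6; s0-p->s1; s0-q->s1; s1-p->s2; s1-q->s2; s2-p->s3; s2-q->s3; s3-p->s4; s3-q->s4; s4-p->s5; s4-q->s5; s5-p->s6; s5-q->s6; s6-p->s6; s6-q->s6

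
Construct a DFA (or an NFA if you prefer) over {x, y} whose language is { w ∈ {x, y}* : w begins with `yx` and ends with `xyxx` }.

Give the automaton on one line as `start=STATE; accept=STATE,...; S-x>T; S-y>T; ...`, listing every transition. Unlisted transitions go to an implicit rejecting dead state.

Build one automaton per condition and run them in lockstep. One (4 states) tracks whether the input so far still matches the prefix `yx`; the other (5 states) tracks how much of the suffix `xyxx` has currently been matched. Each combined state is a pair, one component from each; accept when both components accept.
With 12 states:
          x    y  
>  q0     q1   q2 
   q1     q1   q3 
   q2     q4   q5 
   q3     q6   q5 
   q4     q4   q7 
   q5     q1   q5 
   q6     q8   q3 
   q7     q9  q10 
   q8     q1   q3 
   q9    q11   q7 
   q10    q4  q10 
 * q11    q4   q7 
(> = start, * = accepting)

start=q0; accept=q11; q0-x>q1; q0-y>q2; q1-x>q1; q1-y>q3; q2-x>q4; q2-y>q5; q3-x>q6; q3-y>q5; q4-x>q4; q4-y>q7; q5-x>q1; q5-y>q5; q6-x>q8; q6-y>q3; q7-x>q9; q7-y>q10; q8-x>q1; q8-y>q3; q9-x>q11; q9-y>q7; q10-x>q4; q10-y>q10; q11-x>q4; q11-y>q7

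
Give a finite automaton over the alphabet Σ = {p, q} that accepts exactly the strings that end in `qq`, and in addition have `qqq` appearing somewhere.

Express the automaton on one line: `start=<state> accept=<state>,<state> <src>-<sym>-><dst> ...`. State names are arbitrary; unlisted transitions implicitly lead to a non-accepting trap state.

Build one automaton per condition and run them in lockstep. One (3 states) tracks how much of the suffix `qq` has currently been matched; the other (4 states) tracks whether and how much of `qqq` has been seen. Each combined state is a pair, one component from each; accept when both components accept.
6 states suffice.
        p   q  
>  S0   S0  S1 
   S1   S0  S2 
   S2   S0  S3 
 * S3   S4  S3 
   S4   S4  S5 
   S5   S4  S3 
(> = start, * = accepting)

start=S0 accept=S3 S0-p->S0 S0-q->S1 S1-p->S0 S1-q->S2 S2-p->S0 S2-q->S3 S3-p->S4 S3-q->S3 S4-p->S4 S4-q->S5 S5-p->S4 S5-q->S3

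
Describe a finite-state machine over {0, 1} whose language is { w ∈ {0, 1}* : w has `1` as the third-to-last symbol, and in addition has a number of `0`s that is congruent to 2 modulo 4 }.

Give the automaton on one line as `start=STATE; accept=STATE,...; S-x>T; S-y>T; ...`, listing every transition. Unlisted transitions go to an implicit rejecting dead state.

Run two small machines in parallel and take their product. The first has 15 states tracking the last 3 symbols read; the second has 4 states tracking the count of `0`s modulo 4. A product state is a pair (one from each), accepting exactly when both do. Equivalent product states are then merged.
With 15 states:
          0    1  
>  q0     q1   q2 
   q1     q3   q4 
   q2     q5   q2 
   q3     q6   q7 
   q4     q8   q9 
   q5    q10   q4 
   q6     q0   q6 
   q7     q6  q11 
   q8     q6  q12 
   q9    q13   q9 
 * q10    q6   q7 
   q11    q6  q14 
 * q12    q6  q11 
 * q13    q6  q12 
 * q14    q6  q14 
(> = start, * = accepting)

start=q0; accept=q10,q12,q13,q14; q0-0>q1; q0-1>q2; q1-0>q3; q1-1>q4; q2-0>q5; q2-1>q2; q3-0>q6; q3-1>q7; q4-0>q8; q4-1>q9; q5-0>q10; q5-1>q4; q6-0>q0; q6-1>q6; q7-0>q6; q7-1>q11; q8-0>q6; q8-1>q12; q9-0>q13; q9-1>q9; q10-0>q6; q10-1>q7; q11-0>q6; q11-1>q14; q12-0>q6; q12-1>q11; q13-0>q6; q13-1>q12; q14-0>q6; q14-1>q14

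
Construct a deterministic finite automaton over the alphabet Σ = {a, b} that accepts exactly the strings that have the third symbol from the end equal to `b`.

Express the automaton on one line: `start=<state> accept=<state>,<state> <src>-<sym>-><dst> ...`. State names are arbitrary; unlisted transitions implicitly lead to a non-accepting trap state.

Because acceptance depends on a position counted from the end, the machine has to buffer the most recent 3 symbols. Make each state the string of the last up-to-3 symbols read; on input `x` shift the window left and append `x`. Accept when the buffered window has length 3 and begins with `b`.
          a    b  
>  q0     q1   q2 
   q1     q3   q4 
   q2     q5   q6 
   q3     q7   q8 
   q4     q9  q10 
   q5    q11  q12 
   q6    q13  q14 
   q7     q7   q8 
   q8     q9  q10 
   q9    q11  q12 
   q10   q13  q14 
 * q11    q7   q8 
 * q12    q9  q10 
 * q13   q11  q12 
 * q14   q13  q14 
(> = start, * = accepting)

start=q0 accept=q11,q12,q13,q14 q0-a->q1 q0-b->q2 q1-a->q3 q1-b->q4 q2-a->q5 q2-b->q6 q3-a->q7 q3-b->q8 q4-a->q9 q4-b->q10 q5-a->q11 q5-b->q12 q6-a->q13 q6-b->q14 q7-a->q7 q7-b->q8 q8-a->q9 q8-b->q10 q9-a->q11 q9-b->q12 q10-a->q13 q10-b->q14 q11-a->q7 q11-b->q8 q12-a->q9 q12-b->q10 q13-a->q11 q13-b->q12 q14-a->q13 q14-b->q14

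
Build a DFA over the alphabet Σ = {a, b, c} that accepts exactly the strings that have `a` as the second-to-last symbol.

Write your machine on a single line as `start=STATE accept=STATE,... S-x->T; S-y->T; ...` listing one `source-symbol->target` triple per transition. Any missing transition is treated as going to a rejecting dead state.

start=q0; accept=q4,q5,q6; q0-a->q1; q0-b->q2; q0-c->q3; q1-a->q4; q1-b->q5; q1-c->q6; q2-a->q7; q2-b->q8; q2-c->q9; q3-a->q10; q3-b->q11; q3-c->q12; q4-a->q4; q4-b->q5; q4-c->q6; q5-a->q7; q5-b->q8; q5-c->q9; q6-a->q10; q6-b->q11; q6-c->q12; q7-a->q4; q7-b->q5; q7-c->q6; q8-a->q7; q8-b->q8; q8-c->q9; q9-a->q10; q9-b->q11; q9-c->q12; q10-a->q4; q10-b->q5; q10-c->q6; q11-a->q7; q11-b->q8; q11-c->q9; q12-a->q10; q12-b->q11; q12-c->q12

A DFA must remember the last 2 symbols (since which symbol is second-to-last isn't known until the input ends). Use one state per possible window of the last ≤2 symbols; accept from those whose window starts with `a`.
13 states suffice.
          a    b    c  
>  q0     q1   q2   q3 
   q1     q4   q5   q6 
   q2     q7   q8   q9 
   q3    q10  q11  q12 
 * q4     q4   q5   q6 
 * q5     q7   q8   q9 
 * q6    q10  q11  q12 
   q7     q4   q5   q6 
   q8     q7   q8   q9 
   q9    q10  q11  q12 
   q10    q4   q5   q6 
   q11    q7   q8   q9 
   q12   q10  q11  q12 
(> = start, * = accepting)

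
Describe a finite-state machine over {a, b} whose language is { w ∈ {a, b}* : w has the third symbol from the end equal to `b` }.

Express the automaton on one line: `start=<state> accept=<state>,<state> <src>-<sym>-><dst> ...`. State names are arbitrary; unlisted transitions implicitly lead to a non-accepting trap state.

Because acceptance depends on a position counted from the end, the machine has to buffer the most recent 3 symbols. Make each state the string of the last up-to-3 symbols read; on input `x` shift the window left and append `x`. Accept when the buffered window has length 3 and begins with `b`.
A 15-state machine:
          a    b  
>  q0     q1   q2 
   q1     q3   q4 
   q2     q5   q6 
   q3     q7   q8 
   q4     q9  q10 
   q5    q11  q12 
   q6    q13  q14 
   q7     q7   q8 
   q8     q9  q10 
   q9    q11  q12 
   q10   q13  q14 
 * q11    q7   q8 
 * q12    q9  q10 
 * q13   q11  q12 
 * q14   q13  q14 
(> = start, * = accepting)

start=q0 accept=q11,q12,q13,q14 q0-a->q1 q0-b->q2 q1-a->q3 q1-b->q4 q2-a->q5 q2-b->q6 q3-a->q7 q3-b->q8 q4-a->q9 q4-b->q10 q5-a->q11 q5-b->q12 q6-a->q13 q6-b->q14 q7-a->q7 q7-b->q8 q8-a->q9 q8-b->q10 q9-a->q11 q9-b->q12 q10-a->q13 q10-b->q14 q11-a->q7 q11-b->q8 q12-a->q9 q12-b->q10 q13-a->q11 q13-b->q12 q14-a->q13 q14-b->q14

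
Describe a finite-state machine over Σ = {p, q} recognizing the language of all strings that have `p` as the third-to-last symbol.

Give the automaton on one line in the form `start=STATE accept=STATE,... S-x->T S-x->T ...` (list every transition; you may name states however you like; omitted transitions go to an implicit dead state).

start=S0 accept=S7,S8,S9,S10 S0-p->S1 S0-q->S2 S1-p->S3 S1-q->S4 S2-p->S5 S2-q->S6 S3-p->S7 S3-q->S8 S4-p->S9 S4-q->S10 S5-p->S11 S5-q->S12 S6-p->S13 S6-q->S14 S7-p->S7 S7-q->S8 S8-p->S9 S8-q->S10 S9-p->S11 S9-q->S12 S10-p->S13 S10-q->S14 S11-p->S7 S11-q->S8 S12-p->S9 S12-q->S10 S13-p->S11 S13-q->S12 S14-p->S13 S14-q->S14

Because acceptance depends on a position counted from the end, the machine has to buffer the most recent 3 symbols. Make each state the string of the last up-to-3 symbols read; on input `x` shift the window left and append `x`. Accept when the buffered window has length 3 and begins with `p`.
15 states suffice.
          p    q  
>  S0     S1   S2 
   S1     S3   S4 
   S2     S5   S6 
   S3     S7   S8 
   S4     S9  S10 
   S5    S11  S12 
   S6    S13  S14 
 * S7     S7   S8 
 * S8     S9  S10 
 * S9    S11  S12 
 * S10   S13  S14 
   S11    S7   S8 
   S12    S9  S10 
   S13   S11  S12 
   S14   S13  S14 
(> = start, * = accepting)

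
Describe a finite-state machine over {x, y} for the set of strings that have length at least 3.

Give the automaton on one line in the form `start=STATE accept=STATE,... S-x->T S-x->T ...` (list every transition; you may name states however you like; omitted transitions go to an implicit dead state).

start=s0 accept=s3,s4 s0-x->s1 s0-y->s1 s1-x->s2 s1-y->s2 s2-x->s3 s2-y->s3 s3-x->s4 s3-y->s4 s4-x->s4 s4-y->s4

We only need to distinguish lengths 0, 1, …, 3, and '>3'. Chain s0 → s1 → s2 → s3 → s4 on every symbol, with s4 looping. Accepting states: {s3, s4}.
A 5-state machine:
        x   y  
>  s0   s1  s1 
   s1   s2  s2 
   s2   s3  s3 
 * s3   s4  s4 
 * s4   s4  s4 
(> = start, * = accepting)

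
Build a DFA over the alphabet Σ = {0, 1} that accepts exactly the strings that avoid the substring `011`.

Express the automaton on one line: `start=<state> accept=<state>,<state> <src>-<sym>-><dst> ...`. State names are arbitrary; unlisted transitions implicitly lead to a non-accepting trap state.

Track partial matches of the forbidden pattern `011`. State q3 is a dead state reached once `011` has occurred; every other state accepts. q0 means no part of `011` is currently matched.
A 4-state machine:
        0   1  
>* q0   q1  q0 
 * q1   q1  q2 
 * q2   q1  q3 
   q3   q3  q3 
(> = start, * = accepting)

start=q0 accept=q0,q1,q2 q0-0->q1 q0-1->q0 q1-0->q1 q1-1->q2 q2-0->q1 q2-1->q3 q3-0->q3 q3-1->q3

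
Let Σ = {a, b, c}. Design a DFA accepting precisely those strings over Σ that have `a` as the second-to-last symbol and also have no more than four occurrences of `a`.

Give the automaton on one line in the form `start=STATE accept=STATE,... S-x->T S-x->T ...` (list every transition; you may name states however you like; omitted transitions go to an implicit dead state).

Run two small machines in parallel and take their product. One (13 states) tracks the last 2 symbols read; the other (6 states) tracks the count of `a`s, saturating at 5. Each combined state is a pair, one component from each; accept when both components accept. Minimizing collapses redundant product states.
          a    b    c  
>  s0     s1   s0   s0 
   s1     s2   s3   s3 
 * s2     s4   s5   s5 
 * s3     s6   s7   s7 
 * s4     s8   s9   s9 
 * s5    s10  s11  s11 
   s6     s4   s5   s5 
   s7     s6   s7   s7 
 * s8    s12  s13  s13 
 * s9    s14  s15  s15 
   s10    s8   s9   s9 
   s11   s10  s11  s11 
   s12   s12  s12  s12 
 * s13   s12  s12  s12 
   s14   s12  s13  s13 
   s15   s14  s15  s15 
(> = start, * = accepting)

start=s0 accept=s2,s3,s4,s5,s8,s9,s13 s0-a->s1 s0-b->s0 s0-c->s0 s1-a->s2 s1-b->s3 s1-c->s3 s2-a->s4 s2-b->s5 s2-c->s5 s3-a->s6 s3-b->s7 s3-c->s7 s4-a->s8 s4-b->s9 s4-c->s9 s5-a->s10 s5-b->s11 s5-c->s11 s6-a->s4 s6-b->s5 s6-c->s5 s7-a->s6 s7-b->s7 s7-c->s7 s8-a->s12 s8-b->s13 s8-c->s13 s9-a->s14 s9-b->s15 s9-c->s15 s10-a->s8 s10-b->s9 s10-c->s9 s11-a->s10 s11-b->s11 s11-c->s11 s12-a->s12 s12-b->s12 s12-c->s12 s13-a->s12 s13-b->s12 s13-c->s12 s14-a->s12 s14-b->s13 s14-c->s13 s15-a->s14 s15-b->s15 s15-c->s15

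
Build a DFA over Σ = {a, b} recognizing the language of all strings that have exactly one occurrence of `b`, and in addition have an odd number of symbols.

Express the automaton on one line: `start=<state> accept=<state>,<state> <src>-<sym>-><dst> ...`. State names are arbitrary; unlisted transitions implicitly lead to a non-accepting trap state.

start=S0 accept=S2 S0-a->S1 S0-b->S2 S1-a->S0 S1-b->S3 S2-a->S3 S2-b->S4 S3-a->S2 S3-b->S5 S4-a->S5 S4-b->S5 S5-a->S4 S5-b->S4

Run two small machines in parallel and take their product. One (3 states) tracks the count of `b`s, saturating at 2; the other (2 states) tracks the input length modulo 2. Each combined state is a pair, one component from each; accept when both components accept.
A 6-state machine:
        a   b  
>  S0   S1  S2 
   S1   S0  S3 
 * S2   S3  S4 
   S3   S2  S5 
   S4   S5  S5 
   S5   S4  S4 
(> = start, * = accepting)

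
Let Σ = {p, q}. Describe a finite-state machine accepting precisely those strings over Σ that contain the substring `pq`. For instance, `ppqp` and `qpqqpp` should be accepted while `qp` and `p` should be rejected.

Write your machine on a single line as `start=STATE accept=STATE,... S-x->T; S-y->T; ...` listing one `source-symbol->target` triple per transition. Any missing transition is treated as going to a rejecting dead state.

start=A; accept=C; A-p->B; A-q->A; B-p->B; B-q->C; C-p->C; C-q->C

States A..B record the length of the longest prefix of `pq` that matches the current input suffix. Reaching C means `pq` has been seen, and we stay there forever. Accept from C.
A 3-state machine:
       p  q 
>  A   B  A 
   B   B  C 
 * C   C  C 
(> = start, * = accepting)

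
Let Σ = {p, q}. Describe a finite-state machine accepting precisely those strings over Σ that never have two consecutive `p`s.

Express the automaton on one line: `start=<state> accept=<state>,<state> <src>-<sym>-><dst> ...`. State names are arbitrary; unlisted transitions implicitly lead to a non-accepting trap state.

start=S0 accept=S0,S1 S0-p->S1 S0-q->S0 S1-p->S2 S1-q->S0 S2-p->S2 S2-q->S2

Track partial matches of the forbidden pattern `pp`. State S2 is a dead state reached once `pp` has occurred; every other state accepts. S0 means no part of `pp` is currently matched.
A 3-state machine:
        p   q  
>* S0   S1  S0 
 * S1   S2  S0 
   S2   S2  S2 
(> = start, * = accepting)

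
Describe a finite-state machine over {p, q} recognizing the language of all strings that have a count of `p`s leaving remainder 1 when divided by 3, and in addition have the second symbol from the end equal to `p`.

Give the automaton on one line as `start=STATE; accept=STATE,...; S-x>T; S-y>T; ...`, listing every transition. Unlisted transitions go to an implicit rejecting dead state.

Build one automaton per condition and run them in lockstep. The first has 3 states tracking the count of `p`s modulo 3; the second has 7 states tracking the last 2 symbols read. A product state is a pair (one from each), accepting exactly when both do.
With 15 states:
       p  q 
>  A   B  C 
   B   D  E 
   C   F  G 
   D   H  I 
 * E   J  K 
   F   D  E 
   G   F  G 
   H   L  M 
   I   N  O 
   J   H  I 
   K   J  K 
 * L   D  E 
   M   F  G 
   N   L  M 
   O   N  O 
(> = start, * = accepting)

start=A; accept=E,L; A-p>B; A-q>C; B-p>D; B-q>E; C-p>F; C-q>G; D-p>H; D-q>I; E-p>J; E-q>K; F-p>D; F-q>E; G-p>F; G-q>G; H-p>L; H-q>M; I-p>N; I-q>O; J-p>H; J-q>I; K-p>J; K-q>K; L-p>D; L-q>E; M-p>F; M-q>G; N-p>L; N-q>M; O-p>N; O-q>O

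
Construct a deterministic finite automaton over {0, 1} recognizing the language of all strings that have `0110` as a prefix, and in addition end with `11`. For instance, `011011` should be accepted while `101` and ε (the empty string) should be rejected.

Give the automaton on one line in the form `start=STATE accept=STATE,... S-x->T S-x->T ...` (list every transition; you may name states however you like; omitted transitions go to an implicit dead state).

Run two small machines in parallel and take their product. One (6 states) tracks whether the input so far still matches the prefix `0110`; the other (3 states) tracks how much of the suffix `11` has currently been matched. Each combined state is a pair, one component from each; accept when both components accept. Minimizing collapses redundant product states.
With 8 states:
        0   1  
>  q0   q1  q2 
   q1   q2  q3 
   q2   q2  q2 
   q3   q2  q4 
   q4   q5  q2 
   q5   q5  q6 
   q6   q5  q7 
 * q7   q5  q7 
(> = start, * = accepting)

start=q0 accept=q7 q0-0->q1 q0-1->q2 q1-0->q2 q1-1->q3 q2-0->q2 q2-1->q2 q3-0->q2 q3-1->q4 q4-0->q5 q4-1->q2 q5-0->q5 q5-1->q6 q6-0->q5 q6-1->q7 q7-0->q5 q7-1->q7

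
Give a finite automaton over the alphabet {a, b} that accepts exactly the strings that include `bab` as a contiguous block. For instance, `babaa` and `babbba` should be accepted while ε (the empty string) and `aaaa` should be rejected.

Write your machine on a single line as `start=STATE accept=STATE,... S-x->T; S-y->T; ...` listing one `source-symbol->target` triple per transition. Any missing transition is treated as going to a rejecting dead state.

start=q0; accept=q3; q0-a->q0; q0-b->q1; q1-a->q2; q1-b->q1; q2-a->q0; q2-b->q3; q3-a->q3; q3-b->q3

States q0..q2 record the length of the longest prefix of `bab` that matches the current input suffix. Reaching q3 means `bab` has been seen, and we stay there forever. Accept from q3.
A 4-state machine:
        a   b  
>  q0   q0  q1 
   q1   q2  q1 
   q2   q0  q3 
 * q3   q3  q3 
(> = start, * = accepting)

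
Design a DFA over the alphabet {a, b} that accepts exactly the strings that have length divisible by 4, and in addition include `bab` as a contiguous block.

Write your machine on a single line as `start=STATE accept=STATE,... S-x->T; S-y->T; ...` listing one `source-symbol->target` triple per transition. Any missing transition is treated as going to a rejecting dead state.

Run two small machines in parallel and take their product. The first has 4 states tracking the input length modulo 4; the second has 4 states tracking whether and how much of `bab` has been seen. A product state is a pair (one from each), accepting exactly when both do.
          a    b  
>  s0     s1   s2 
   s1     s3   s4 
   s2     s5   s4 
   s3     s6   s7 
   s4     s8   s7 
   s5     s6   s9 
   s6     s0  s10 
   s7    s11  s10 
   s8     s0  s12 
   s9    s12  s12 
   s10   s13   s2 
   s11    s1  s14 
 * s12   s14  s14 
   s13    s3  s15 
   s14   s15  s15 
   s15    s9   s9 
(> = start, * = accepting)

start=s0; accept=s12; s0-a->s1; s0-b->s2; s1-a->s3; s1-b->s4; s2-a->s5; s2-b->s4; s3-a->s6; s3-b->s7; s4-a->s8; s4-b->s7; s5-a->s6; s5-b->s9; s6-a->s0; s6-b->s10; s7-a->s11; s7-b->s10; s8-a->s0; s8-b->s12; s9-a->s12; s9-b->s12; s10-a->s13; s10-b->s2; s11-a->s1; s11-b->s14; s12-a->s14; s12-b->s14; s13-a->s3; s13-b->s15; s14-a->s15; s14-b->s15; s15-a->s9; s15-b->s9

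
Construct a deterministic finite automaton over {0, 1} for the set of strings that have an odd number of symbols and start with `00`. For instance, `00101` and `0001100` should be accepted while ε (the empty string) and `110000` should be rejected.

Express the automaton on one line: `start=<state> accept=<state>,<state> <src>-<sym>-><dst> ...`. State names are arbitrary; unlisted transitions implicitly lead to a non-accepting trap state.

start=A accept=E A-0->B A-1->C B-0->D B-1->C C-0->C C-1->C D-0->E D-1->E E-0->D E-1->D

Handle the two conditions separately and then intersect. The first has 2 states tracking the input length modulo 2; the second has 4 states tracking whether the input so far still matches the prefix `00`. A product state is a pair (one from each), accepting exactly when both do. Minimizing collapses redundant product states.
A 5-state machine:
       0  1 
>  A   B  C 
   B   D  C 
   C   C  C 
   D   E  E 
 * E   D  D 
(> = start, * = accepting)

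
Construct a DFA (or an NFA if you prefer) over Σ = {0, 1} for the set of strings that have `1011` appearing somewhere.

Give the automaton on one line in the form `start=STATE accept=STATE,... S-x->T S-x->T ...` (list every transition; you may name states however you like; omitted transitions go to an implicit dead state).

States S0..S3 record the length of the longest prefix of `1011` that matches the current input suffix. Reaching S4 means `1011` has been seen, and we stay there forever. Accept from S4.
A 5-state machine:
        0   1  
>  S0   S0  S1 
   S1   S2  S1 
   S2   S0  S3 
   S3   S2  S4 
 * S4   S4  S4 
(> = start, * = accepting)

start=S0 accept=S4 S0-0->S0 S0-1->S1 S1-0->S2 S1-1->S1 S2-0->S0 S2-1->S3 S3-0->S2 S3-1->S4 S4-0->S4 S4-1->S4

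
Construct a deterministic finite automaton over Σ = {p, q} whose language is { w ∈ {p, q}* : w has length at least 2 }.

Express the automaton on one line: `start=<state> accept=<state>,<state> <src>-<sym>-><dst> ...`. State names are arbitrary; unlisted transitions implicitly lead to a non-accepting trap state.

We only need to distinguish lengths 0, 1, …, 2, and '>2'. Chain s0 → s1 → s2 → s3 on every symbol, with s3 looping. Accepting states: {s2, s3}.
4 states suffice.
        p   q  
>  s0   s1  s1 
   s1   s2  s2 
 * s2   s3  s3 
 * s3   s3  s3 
(> = start, * = accepting)

start=s0 accept=s2,s3 s0-p->s1 s0-q->s1 s1-p->s2 s1-q->s2 s2-p->s3 s2-q->s3 s3-p->s3 s3-q->s3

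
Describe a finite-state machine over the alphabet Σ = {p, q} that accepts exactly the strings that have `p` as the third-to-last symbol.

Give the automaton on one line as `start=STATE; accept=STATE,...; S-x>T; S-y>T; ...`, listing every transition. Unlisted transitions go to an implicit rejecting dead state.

start=A; accept=H,I,J,K; A-p>B; A-q>C; B-p>D; B-q>E; C-p>F; C-q>G; D-p>H; D-q>I; E-p>J; E-q>K; F-p>L; F-q>M; G-p>N; G-q>O; H-p>H; H-q>I; I-p>J; I-q>K; J-p>L; J-q>M; K-p>N; K-q>O; L-p>H; L-q>I; M-p>J; M-q>K; N-p>L; N-q>M; O-p>N; O-q>O

A DFA must remember the last 3 symbols (since which symbol is third-to-last isn't known until the input ends). Use one state per possible window of the last ≤3 symbols; accept from those whose window starts with `p`.
With 15 states:
       p  q 
>  A   B  C 
   B   D  E 
   C   F  G 
   D   H  I 
   E   J  K 
   F   L  M 
   G   N  O 
 * H   H  I 
 * I   J  K 
 * J   L  M 
 * K   N  O 
   L   H  I 
   M   J  K 
   N   L  M 
   O   N  O 
(> = start, * = accepting)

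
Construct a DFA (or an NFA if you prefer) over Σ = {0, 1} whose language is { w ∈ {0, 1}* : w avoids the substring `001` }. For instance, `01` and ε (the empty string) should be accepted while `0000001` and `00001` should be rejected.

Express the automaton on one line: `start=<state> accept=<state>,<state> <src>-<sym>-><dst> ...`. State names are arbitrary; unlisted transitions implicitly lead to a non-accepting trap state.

Track partial matches of the forbidden pattern `001`. State S3 is a dead state reached once `001` has occurred; every other state accepts. S0 means no part of `001` is currently matched.
A 4-state machine:
        0   1  
>* S0   S1  S0 
 * S1   S2  S0 
 * S2   S2  S3 
   S3   S3  S3 
(> = start, * = accepting)

start=S0 accept=S0,S1,S2 S0-0->S1 S0-1->S0 S1-0->S2 S1-1->S0 S2-0->S2 S2-1->S3 S3-0->S3 S3-1->S3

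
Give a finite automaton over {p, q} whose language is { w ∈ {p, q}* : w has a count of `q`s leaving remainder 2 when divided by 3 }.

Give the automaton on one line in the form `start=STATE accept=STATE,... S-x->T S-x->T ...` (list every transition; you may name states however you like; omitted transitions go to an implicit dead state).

start=s0 accept=s2 s0-p->s0 s0-q->s1 s1-p->s1 s1-q->s2 s2-p->s2 s2-q->s0

The only thing that matters is how many `q`s have appeared, reduced mod 3. Use one state per residue: s0 for 0, …, s2 for 2. Reading `q` moves to the next residue; anything else stays put. s2 is accepting.
        p   q  
>  s0   s0  s1 
   s1   s1  s2 
 * s2   s2  s0 
(> = start, * = accepting)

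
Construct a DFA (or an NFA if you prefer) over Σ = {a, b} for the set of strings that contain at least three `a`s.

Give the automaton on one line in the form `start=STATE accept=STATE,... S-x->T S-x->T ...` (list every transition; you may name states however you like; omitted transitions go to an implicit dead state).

start=q0 accept=q3,q4 q0-a->q1 q0-b->q0 q1-a->q2 q1-b->q1 q2-a->q3 q2-b->q2 q3-a->q4 q3-b->q3 q4-a->q4 q4-b->q4

Only the number of `a`s matters, and only up to 4. Make a chain q0 → q1 → q2 → q3 → q4 advanced by each `a` (with q4 absorbing); every other symbol self-loops. The accepting set is {q3, q4}.
5 states suffice.
        a   b  
>  q0   q1  q0 
   q1   q2  q1 
   q2   q3  q2 
 * q3   q4  q3 
 * q4   q4  q4 
(> = start, * = accepting)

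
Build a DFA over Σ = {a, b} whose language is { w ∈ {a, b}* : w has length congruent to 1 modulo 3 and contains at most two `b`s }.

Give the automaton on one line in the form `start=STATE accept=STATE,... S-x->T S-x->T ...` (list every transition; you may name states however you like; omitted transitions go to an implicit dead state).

start=S0 accept=S1,S2,S9 S0-a->S1 S0-b->S2 S1-a->S3 S1-b->S4 S2-a->S4 S2-b->S5 S3-a->S0 S3-b->S6 S4-a->S6 S4-b->S7 S5-a->S7 S5-b->S8 S6-a->S2 S6-b->S9 S7-a->S9 S7-b->S8 S8-a->S8 S8-b->S8 S9-a->S5 S9-b->S8

Handle the two conditions separately and then intersect. The first has 3 states tracking the input length modulo 3; the second has 4 states tracking the count of `b`s, saturating at 3. A product state is a pair (one from each), accepting exactly when both do. Equivalent product states are then merged.
10 states suffice.
        a   b  
>  S0   S1  S2 
 * S1   S3  S4 
 * S2   S4  S5 
   S3   S0  S6 
   S4   S6  S7 
   S5   S7  S8 
   S6   S2  S9 
   S7   S9  S8 
   S8   S8  S8 
 * S9   S5  S8 
(> = start, * = accepting)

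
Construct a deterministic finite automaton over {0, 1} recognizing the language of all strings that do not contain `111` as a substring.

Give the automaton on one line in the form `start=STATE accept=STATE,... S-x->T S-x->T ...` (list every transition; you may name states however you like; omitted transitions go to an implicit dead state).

start=q0 accept=q0,q1,q2 q0-0->q0 q0-1->q1 q1-0->q0 q1-1->q2 q2-0->q0 q2-1->q3 q3-0->q3 q3-1->q3

Track partial matches of the forbidden pattern `111`. State q3 is a dead state reached once `111` has occurred; every other state accepts. q0 means no part of `111` is currently matched.
A 4-state machine:
        0   1  
>* q0   q0  q1 
 * q1   q0  q2 
 * q2   q0  q3 
   q3   q3  q3 
(> = start, * = accepting)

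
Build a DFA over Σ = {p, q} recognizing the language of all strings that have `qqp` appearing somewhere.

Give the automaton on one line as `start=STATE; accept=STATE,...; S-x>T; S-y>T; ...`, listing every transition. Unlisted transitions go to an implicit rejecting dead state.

start=s0; accept=s3; s0-p>s0; s0-q>s1; s1-p>s0; s1-q>s2; s2-p>s3; s2-q>s2; s3-p>s3; s3-q>s3

Track how much of `qqp` has been matched so far: state s0 is no progress, s3 is the absorbing accept state reached once `qqp` has occurred. Intermediate states record partial matches; on a mismatch, fall back to the longest reusable overlap.
        p   q  
>  s0   s0  s1 
   s1   s0  s2 
   s2   s3  s2 
 * s3   s3  s3 
(> = start, * = accepting)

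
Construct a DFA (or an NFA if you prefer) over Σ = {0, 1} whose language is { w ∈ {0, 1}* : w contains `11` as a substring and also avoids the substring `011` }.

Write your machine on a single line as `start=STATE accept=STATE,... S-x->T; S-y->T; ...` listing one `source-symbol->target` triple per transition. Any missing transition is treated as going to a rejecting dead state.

Run two small machines in parallel and take their product. One (3 states) tracks whether and how much of `11` has been seen; the other (4 states) tracks partial matches of the forbidden pattern `011`. Each combined state is a pair, one component from each; accept when both components accept.
        0   1  
>  S0   S1  S2 
   S1   S1  S3 
   S2   S1  S4 
   S3   S1  S5 
 * S4   S6  S4 
   S5   S5  S5 
 * S6   S6  S7 
 * S7   S6  S5 
(> = start, * = accepting)

start=S0; accept=S4,S6,S7; S0-0->S1; S0-1->S2; S1-0->S1; S1-1->S3; S2-0->S1; S2-1->S4; S3-0->S1; S3-1->S5; S4-0->S6; S4-1->S4; S5-0->S5; S5-1->S5; S6-0->S6; S6-1->S7; S7-0->S6; S7-1->S5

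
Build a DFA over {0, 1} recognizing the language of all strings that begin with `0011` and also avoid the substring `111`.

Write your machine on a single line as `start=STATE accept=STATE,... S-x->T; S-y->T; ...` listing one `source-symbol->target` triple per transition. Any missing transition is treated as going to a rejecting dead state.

Handle the two conditions separately and then intersect. One (6 states) tracks whether the input so far still matches the prefix `0011`; the other (4 states) tracks partial matches of the forbidden pattern `111`. Each combined state is a pair, one component from each; accept when both components accept. Equivalent product states are then merged.
An 8-state machine:
        0   1  
>  s0   s1  s2 
   s1   s3  s2 
   s2   s2  s2 
   s3   s2  s4 
   s4   s2  s5 
 * s5   s6  s2 
 * s6   s6  s7 
 * s7   s6  s5 
(> = start, * = accepting)

start=s0; accept=s5,s6,s7; s0-0->s1; s0-1->s2; s1-0->s3; s1-1->s2; s2-0->s2; s2-1->s2; s3-0->s2; s3-1->s4; s4-0->s2; s4-1->s5; s5-0->s6; s5-1->s2; s6-0->s6; s6-1->s7; s7-0->s6; s7-1->s5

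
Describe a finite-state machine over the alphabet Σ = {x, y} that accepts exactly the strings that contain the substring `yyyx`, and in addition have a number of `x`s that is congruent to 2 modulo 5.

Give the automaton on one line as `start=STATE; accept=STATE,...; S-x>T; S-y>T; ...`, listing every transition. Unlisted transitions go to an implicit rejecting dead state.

start=S0; accept=S17; S0-x>S1; S0-y>S2; S1-x>S3; S1-y>S4; S2-x>S1; S2-y>S5; S3-x>S6; S3-y>S7; S4-x>S3; S4-y>S8; S5-x>S1; S5-y>S9; S6-x>S10; S6-y>S11; S7-x>S6; S7-y>S12; S8-x>S3; S8-y>S13; S9-x>S13; S9-y>S9; S10-x>S0; S10-y>S14; S11-x>S10; S11-y>S15; S12-x>S6; S12-y>S16; S13-x>S17; S13-y>S13; S14-x>S0; S14-y>S18; S15-x>S10; S15-y>S19; S16-x>S19; S16-y>S16; S17-x>S19; S17-y>S17; S18-x>S0; S18-y>S20; S19-x>S20; S19-y>S19; S20-x>S9; S20-y>S20

Run two small machines in parallel and take their product. One (5 states) tracks whether and how much of `yyyx` has been seen; the other (5 states) tracks the count of `x`s modulo 5. Each combined state is a pair, one component from each; accept when both components accept. After merging equivalent states the machine shrinks.
With 21 states:
          x    y  
>  S0     S1   S2 
   S1     S3   S4 
   S2     S1   S5 
   S3     S6   S7 
   S4     S3   S8 
   S5     S1   S9 
   S6    S10  S11 
   S7     S6  S12 
   S8     S3  S13 
   S9    S13   S9 
   S10    S0  S14 
   S11   S10  S15 
   S12    S6  S16 
   S13   S17  S13 
   S14    S0  S18 
   S15   S10  S19 
   S16   S19  S16 
 * S17   S19  S17 
   S18    S0  S20 
   S19   S20  S19 
   S20    S9  S20 
(> = start, * = accepting)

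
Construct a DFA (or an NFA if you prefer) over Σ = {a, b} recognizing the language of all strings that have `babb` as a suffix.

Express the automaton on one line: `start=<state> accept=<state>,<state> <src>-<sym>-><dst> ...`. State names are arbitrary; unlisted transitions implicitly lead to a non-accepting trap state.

start=q0 accept=q4 q0-a->q0 q0-b->q1 q1-a->q2 q1-b->q1 q2-a->q0 q2-b->q3 q3-a->q2 q3-b->q4 q4-a->q2 q4-b->q1

Let each state record the length of the longest suffix of the input read so far that is also a prefix of `babb`. q1 means the last symbol is `b`; q2 means the last 2 symbols are `ba`; q3 means the last 3 symbols are `bab`; q4 means the last 4 symbols are `babb`. Accept only at q4, where the string currently ends in `babb`.
5 states suffice.
        a   b  
>  q0   q0  q1 
   q1   q2  q1 
   q2   q0  q3 
   q3   q2  q4 
 * q4   q2  q1 
(> = start, * = accepting)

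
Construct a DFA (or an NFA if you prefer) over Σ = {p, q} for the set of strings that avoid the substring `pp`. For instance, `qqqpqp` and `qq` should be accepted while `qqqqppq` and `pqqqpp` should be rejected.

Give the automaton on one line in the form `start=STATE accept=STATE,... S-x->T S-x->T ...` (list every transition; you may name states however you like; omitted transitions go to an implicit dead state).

Track partial matches of the forbidden pattern `pp`. State S2 is a dead state reached once `pp` has occurred; every other state accepts. S0 means no part of `pp` is currently matched.
A 3-state machine:
        p   q  
>* S0   S1  S0 
 * S1   S2  S0 
   S2   S2  S2 
(> = start, * = accepting)

start=S0 accept=S0,S1 S0-p->S1 S0-q->S0 S1-p->S2 S1-q->S0 S2-p->S2 S2-q->S2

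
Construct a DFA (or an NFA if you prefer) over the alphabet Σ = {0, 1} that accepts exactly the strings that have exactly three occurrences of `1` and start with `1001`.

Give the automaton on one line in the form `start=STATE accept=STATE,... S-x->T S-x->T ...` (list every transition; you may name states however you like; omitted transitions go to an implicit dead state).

start=q0 accept=q10 q0-0->q1 q0-1->q2 q1-0->q1 q1-1->q3 q2-0->q4 q2-1->q5 q3-0->q3 q3-1->q5 q4-0->q6 q4-1->q5 q5-0->q5 q5-1->q7 q6-0->q3 q6-1->q8 q7-0->q7 q7-1->q9 q8-0->q8 q8-1->q10 q9-0->q9 q9-1->q9 q10-0->q10 q10-1->q11 q11-0->q11 q11-1->q11

Run two small machines in parallel and take their product. The first has 5 states tracking the count of `1`s, saturating at 4; the second has 6 states tracking whether the input so far still matches the prefix `1001`. A product state is a pair (one from each), accepting exactly when both do.
With 12 states:
          0    1  
>  q0     q1   q2 
   q1     q1   q3 
   q2     q4   q5 
   q3     q3   q5 
   q4     q6   q5 
   q5     q5   q7 
   q6     q3   q8 
   q7     q7   q9 
   q8     q8  q10 
   q9     q9   q9 
 * q10   q10  q11 
   q11   q11  q11 
(> = start, * = accepting)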